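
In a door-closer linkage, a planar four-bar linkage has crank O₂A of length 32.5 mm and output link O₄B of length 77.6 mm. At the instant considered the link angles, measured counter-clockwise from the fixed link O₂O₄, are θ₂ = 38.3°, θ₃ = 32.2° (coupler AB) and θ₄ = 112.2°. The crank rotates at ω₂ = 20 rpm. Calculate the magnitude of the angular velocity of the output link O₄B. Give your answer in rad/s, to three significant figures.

ω₂ = 2.094 rad/s (from 20 rpm).
Differentiating the loop-closure r₂e^{iθ₂}+r₃e^{iθ₃}=r₁+r₄e^{iθ₄} gives r₂ω₂e^{iθ₂}+r₃ω₃e^{iθ₃}=r₄ω₄e^{iθ₄}.
Eliminating the other unknown: ω₄ = r₂ω₂ sin(θ₂−θ₃) / [r₄ sin(θ₄−θ₃)].
Numerator sine = +0.10626; denominator sine = +0.98481.
Result = 0.0325·2.094·(+0.10626) / (0.0776·(+0.98481)) = +0.094649 rad/s; magnitude 0.094649 rad/s.

0.0946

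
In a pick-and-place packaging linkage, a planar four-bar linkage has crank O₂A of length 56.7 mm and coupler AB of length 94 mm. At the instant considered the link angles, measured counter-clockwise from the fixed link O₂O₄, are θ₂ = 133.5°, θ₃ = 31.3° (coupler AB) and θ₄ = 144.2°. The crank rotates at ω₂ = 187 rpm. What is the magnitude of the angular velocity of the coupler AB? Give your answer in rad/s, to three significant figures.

2.38

ω₂ = 19.58 rad/s (from 187 rpm).
Differentiating the loop-closure r₂e^{iθ₂}+r₃e^{iθ₃}=r₁+r₄e^{iθ₄} gives r₂ω₂e^{iθ₂}+r₃ω₃e^{iθ₃}=r₄ω₄e^{iθ₄}.
Eliminating the other unknown: ω₃ = r₂ω₂ sin(θ₄−θ₂) / [r₃ sin(θ₃−θ₄)].
Numerator sine = +0.18567; denominator sine = -0.92119.
Result = 0.0567·19.58·(+0.18567) / (0.094·(-0.92119)) = -2.3807 rad/s; magnitude 2.3807 rad/s.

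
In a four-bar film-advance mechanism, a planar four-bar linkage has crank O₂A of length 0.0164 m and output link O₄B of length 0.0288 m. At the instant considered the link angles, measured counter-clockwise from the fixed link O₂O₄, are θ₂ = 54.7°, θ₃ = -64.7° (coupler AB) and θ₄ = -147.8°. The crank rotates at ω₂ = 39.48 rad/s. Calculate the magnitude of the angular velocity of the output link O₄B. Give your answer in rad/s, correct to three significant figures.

19.7

ω₂ = 39.48 rad/s
Differentiating the loop-closure r₂e^{iθ₂}+r₃e^{iθ₃}=r₁+r₄e^{iθ₄} gives r₂ω₂e^{iθ₂}+r₃ω₃e^{iθ₃}=r₄ω₄e^{iθ₄}.
Eliminating the other unknown: ω₄ = r₂ω₂ sin(θ₂−θ₃) / [r₄ sin(θ₄−θ₃)].
Numerator sine = +0.87121; denominator sine = -0.99276.
Result = 0.0164·39.48·(+0.87121) / (0.0288·(-0.99276)) = -19.729 rad/s; magnitude 19.729 rad/s.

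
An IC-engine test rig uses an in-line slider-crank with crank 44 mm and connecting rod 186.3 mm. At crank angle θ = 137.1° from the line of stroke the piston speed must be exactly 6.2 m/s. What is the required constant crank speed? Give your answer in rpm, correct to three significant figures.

2400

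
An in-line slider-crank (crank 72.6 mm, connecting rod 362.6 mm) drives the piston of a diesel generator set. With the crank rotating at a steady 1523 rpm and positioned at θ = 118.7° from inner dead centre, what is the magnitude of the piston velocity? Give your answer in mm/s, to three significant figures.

ω = 2π·1523/60 = 159.5 rad/s
For an in-line slider-crank, x = r cosθ + √(L² − r² sin²θ), so v = −rω sinθ·[1 + r cosθ/√(L² − r² sin²θ)].
With r = 0.0726 m, L = 0.3626 m, θ = 118.7°: √(L² − r² sin²θ) = 0.35696 m.
v = −0.0726·159.5·0.87715·[1 + 0.0726·-0.48022/0.35696] = -9.1644 m/s.
|v| = 9.1644 m/s = 9164.4 mm/s.

9160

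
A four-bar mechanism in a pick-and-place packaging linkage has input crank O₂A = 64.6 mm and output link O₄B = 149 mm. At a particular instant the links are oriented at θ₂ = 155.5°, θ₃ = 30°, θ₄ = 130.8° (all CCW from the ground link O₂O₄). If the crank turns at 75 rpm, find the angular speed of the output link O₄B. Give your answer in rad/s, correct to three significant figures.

2.82

ω₂ = 7.854 rad/s (from 75 rpm).
Differentiating the loop-closure r₂e^{iθ₂}+r₃e^{iθ₃}=r₁+r₄e^{iθ₄} gives r₂ω₂e^{iθ₂}+r₃ω₃e^{iθ₃}=r₄ω₄e^{iθ₄}.
Eliminating the other unknown: ω₄ = r₂ω₂ sin(θ₂−θ₃) / [r₄ sin(θ₄−θ₃)].
Numerator sine = +0.81412; denominator sine = +0.98229.
Result = 0.0646·7.854·(+0.81412) / (0.149·(+0.98229)) = +2.8222 rad/s; magnitude 2.8222 rad/s.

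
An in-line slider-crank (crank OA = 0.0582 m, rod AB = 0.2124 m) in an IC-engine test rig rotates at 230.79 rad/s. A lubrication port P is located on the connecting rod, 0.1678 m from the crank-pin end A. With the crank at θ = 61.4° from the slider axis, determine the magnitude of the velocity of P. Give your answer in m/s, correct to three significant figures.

ω = 230.8 rad/s.  Crank-pin speed |V_A| = rω = 13.432 m/s, perpendicular to OA.
Rod angle: sinφ = −(r/L) sinθ ⇒ φ = -13.921°; ω_rod = −rω cosθ/√(L²−r²sin²θ) = -31.188 rad/s.
V_P = V_A + ω_rod × AP, with AP = 0.1678 m along the rod.
Components: V_Px = −rω sinθ − a·ω_rod·sinφ = -13.052 m/s;  V_Py = rω cosθ + a·ω_rod·cosφ = +1.3501 m/s.
|V_P| = √(V_Px² + V_Py²) = 13.122 m/s.

13.1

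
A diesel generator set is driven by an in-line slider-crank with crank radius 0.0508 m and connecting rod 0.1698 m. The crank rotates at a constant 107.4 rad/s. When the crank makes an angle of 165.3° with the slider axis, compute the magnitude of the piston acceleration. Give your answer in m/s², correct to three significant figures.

413

ω = 107.4 rad/s
x(θ) = r cosθ + √(L² − r² sin²θ); with ω constant, a = ω²·d²x/dθ².
d²x/dθ² = −r cosθ − r²(cos2θ)/√u − r⁴ sin²2θ/(4u^{3/2}),  u = L² − r² sin²θ = 0.0286659 m².
Substituting r = 0.0508 m, L = 0.1698 m, θ = 165.3°: d²x/dθ² = +0.035775 m.
a = ω²·d²x/dθ² = (107.4)²·(+0.035775) = +412.66 m/s²;  |a| = 412.66 m/s².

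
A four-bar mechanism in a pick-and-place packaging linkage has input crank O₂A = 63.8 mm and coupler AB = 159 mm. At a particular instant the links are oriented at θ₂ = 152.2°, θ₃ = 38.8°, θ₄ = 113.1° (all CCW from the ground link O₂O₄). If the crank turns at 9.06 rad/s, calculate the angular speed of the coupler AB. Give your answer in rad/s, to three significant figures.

ω₂ = 9.06 rad/s
Differentiating the loop-closure r₂e^{iθ₂}+r₃e^{iθ₃}=r₁+r₄e^{iθ₄} gives r₂ω₂e^{iθ₂}+r₃ω₃e^{iθ₃}=r₄ω₄e^{iθ₄}.
Eliminating the other unknown: ω₃ = r₂ω₂ sin(θ₄−θ₂) / [r₃ sin(θ₃−θ₄)].
Numerator sine = -0.63068; denominator sine = -0.96269.
Result = 0.0638·9.06·(-0.63068) / (0.159·(-0.96269)) = +2.3816 rad/s; magnitude 2.3816 rad/s.

2.38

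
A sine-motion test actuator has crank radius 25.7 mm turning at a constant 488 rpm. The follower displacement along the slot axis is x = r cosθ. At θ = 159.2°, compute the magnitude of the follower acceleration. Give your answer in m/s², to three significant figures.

62.7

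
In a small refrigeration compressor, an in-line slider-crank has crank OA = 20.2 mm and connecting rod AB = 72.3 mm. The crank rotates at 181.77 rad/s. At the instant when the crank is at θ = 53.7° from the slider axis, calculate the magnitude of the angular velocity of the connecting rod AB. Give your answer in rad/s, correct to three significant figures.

30.9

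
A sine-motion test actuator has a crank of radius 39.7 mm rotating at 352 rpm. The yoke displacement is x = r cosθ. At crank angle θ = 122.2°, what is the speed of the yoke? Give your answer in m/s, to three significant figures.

ω = 36.86 rad/s (from 352 rpm).
x = r cosθ ⇒ ẋ = −rω sinθ.
|v| = rω|sinθ| = 0.0397·36.86·|sin 122.2°| = 1.2383 m/s.

1.24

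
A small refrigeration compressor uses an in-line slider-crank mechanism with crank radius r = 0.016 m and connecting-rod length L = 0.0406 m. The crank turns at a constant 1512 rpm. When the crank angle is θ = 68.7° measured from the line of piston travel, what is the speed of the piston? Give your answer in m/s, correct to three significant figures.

ω = 2π·1512/60 = 158.3 rad/s
For an in-line slider-crank, x = r cosθ + √(L² − r² sin²θ), so v = −rω sinθ·[1 + r cosθ/√(L² − r² sin²θ)].
With r = 0.016 m, L = 0.0406 m, θ = 68.7°: √(L² − r² sin²θ) = 0.037764 m.
v = −0.016·158.3·0.93169·[1 + 0.016·0.36325/0.037764] = -2.7236 m/s.
|v| = 2.7236 m/s.

2.72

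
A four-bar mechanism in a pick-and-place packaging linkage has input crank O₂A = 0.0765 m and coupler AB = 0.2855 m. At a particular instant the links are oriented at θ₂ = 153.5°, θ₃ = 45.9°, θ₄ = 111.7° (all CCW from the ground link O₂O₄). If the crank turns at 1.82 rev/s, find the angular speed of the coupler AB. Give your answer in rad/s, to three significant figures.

ω₂ = 11.44 rad/s (from 1.82 rev/s).
Differentiating the loop-closure r₂e^{iθ₂}+r₃e^{iθ₃}=r₁+r₄e^{iθ₄} gives r₂ω₂e^{iθ₂}+r₃ω₃e^{iθ₃}=r₄ω₄e^{iθ₄}.
Eliminating the other unknown: ω₃ = r₂ω₂ sin(θ₄−θ₂) / [r₃ sin(θ₃−θ₄)].
Numerator sine = -0.66653; denominator sine = -0.91212.
Result = 0.0765·11.44·(-0.66653) / (0.2855·(-0.91212)) = +2.2391 rad/s; magnitude 2.2391 rad/s.

2.24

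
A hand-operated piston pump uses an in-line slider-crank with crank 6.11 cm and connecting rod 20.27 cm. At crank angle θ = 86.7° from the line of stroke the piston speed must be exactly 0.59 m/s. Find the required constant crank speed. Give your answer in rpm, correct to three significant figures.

For an in-line slider-crank, |v_piston| = rω|sinθ|·[1 + r cosθ/√(L² − r² sin²θ)].
With r = 0.0611 m, L = 0.2027 m, θ = 86.7°: the bracketed kinematic factor |dx/dθ| = 0.062109 m.
ω = v/|dx/dθ| = 0.59/0.062109 = 9.4995 rad/s.
N = 60ω/(2π) = 90.714 rpm.

90.7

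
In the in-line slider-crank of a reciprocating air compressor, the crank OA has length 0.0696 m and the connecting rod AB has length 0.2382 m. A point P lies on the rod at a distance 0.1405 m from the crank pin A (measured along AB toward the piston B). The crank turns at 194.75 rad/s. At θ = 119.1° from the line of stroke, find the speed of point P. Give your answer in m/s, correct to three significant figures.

11.1

ω = 194.8 rad/s.  Crank-pin speed |V_A| = rω = 13.555 m/s, perpendicular to OA.
Rod angle: sinφ = −(r/L) sinθ ⇒ φ = -14.792°; ω_rod = −rω cosθ/√(L²−r²sin²θ) = +28.623 rad/s.
V_P = V_A + ω_rod × AP, with AP = 0.1405 m along the rod.
Components: V_Px = −rω sinθ − a·ω_rod·sinφ = -10.817 m/s;  V_Py = rω cosθ + a·ω_rod·cosφ = -2.7038 m/s.
|V_P| = √(V_Px² + V_Py²) = 11.15 m/s.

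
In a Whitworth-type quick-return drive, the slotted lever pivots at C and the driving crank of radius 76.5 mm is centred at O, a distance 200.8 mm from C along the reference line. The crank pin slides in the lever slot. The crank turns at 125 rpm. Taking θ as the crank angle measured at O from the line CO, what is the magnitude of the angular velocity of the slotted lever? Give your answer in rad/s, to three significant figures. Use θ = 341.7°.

ω = 13.09 rad/s (from 125 rpm).
Crank pin A relative to C: A = (d + r cosθ, r sinθ); lever angle φ = atan2(r sinθ, d + r cosθ).
Differentiating tanφ: φ̇ = rω(d cosθ + r)/(d² + r² + 2dr cosθ).
d² + r² + 2dr cosθ = |CA|² = 0.0753415 m²;  d cosθ + r = +0.26714 m.
|ω_lever| = |0.0765·13.09·+0.26714| / 0.0753415 = 3.5507 rad/s.

3.55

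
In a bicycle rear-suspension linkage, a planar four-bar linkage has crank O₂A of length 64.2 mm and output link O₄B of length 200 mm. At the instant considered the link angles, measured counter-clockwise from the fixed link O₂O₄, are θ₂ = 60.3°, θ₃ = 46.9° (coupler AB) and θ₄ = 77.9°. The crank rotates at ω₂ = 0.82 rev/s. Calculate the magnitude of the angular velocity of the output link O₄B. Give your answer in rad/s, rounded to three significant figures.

0.744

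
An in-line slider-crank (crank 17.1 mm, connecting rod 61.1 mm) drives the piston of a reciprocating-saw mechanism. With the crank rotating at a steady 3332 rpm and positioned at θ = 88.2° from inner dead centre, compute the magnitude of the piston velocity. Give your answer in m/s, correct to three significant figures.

ω = 2π·3332/60 = 348.9 rad/s
For an in-line slider-crank, x = r cosθ + √(L² − r² sin²θ), so v = −rω sinθ·[1 + r cosθ/√(L² − r² sin²θ)].
With r = 0.0171 m, L = 0.0611 m, θ = 88.2°: √(L² − r² sin²θ) = 0.058661 m.
v = −0.0171·348.9·0.99951·[1 + 0.0171·0.03141/0.058661] = -6.0183 m/s.
|v| = 6.0183 m/s.

6.02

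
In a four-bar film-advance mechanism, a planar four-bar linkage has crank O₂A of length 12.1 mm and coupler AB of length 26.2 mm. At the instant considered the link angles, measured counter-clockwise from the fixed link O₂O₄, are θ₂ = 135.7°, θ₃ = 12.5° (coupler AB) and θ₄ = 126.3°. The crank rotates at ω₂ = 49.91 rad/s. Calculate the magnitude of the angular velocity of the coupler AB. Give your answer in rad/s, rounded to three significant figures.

ω₂ = 49.91 rad/s
Differentiating the loop-closure r₂e^{iθ₂}+r₃e^{iθ₃}=r₁+r₄e^{iθ₄} gives r₂ω₂e^{iθ₂}+r₃ω₃e^{iθ₃}=r₄ω₄e^{iθ₄}.
Eliminating the other unknown: ω₃ = r₂ω₂ sin(θ₄−θ₂) / [r₃ sin(θ₃−θ₄)].
Numerator sine = -0.16333; denominator sine = -0.91496.
Result = 0.0121·49.91·(-0.16333) / (0.0262·(-0.91496)) = +4.1146 rad/s; magnitude 4.1146 rad/s.

4.11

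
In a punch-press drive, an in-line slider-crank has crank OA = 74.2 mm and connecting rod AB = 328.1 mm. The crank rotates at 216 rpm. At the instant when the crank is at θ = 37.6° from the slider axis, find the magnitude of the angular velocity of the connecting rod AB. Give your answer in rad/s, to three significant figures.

4.09

ω = 22.62 rad/s (converted from 216 rpm).
The rod makes angle φ with the slider axis where L sinφ = r sinθ; differentiating, L cosφ·φ̇ = r ω cosθ.
L cosφ = √(L² − r² sin²θ) = 0.32496 m.
|ω_rod| = r ω |cosθ| / √(L² − r² sin²θ) = 0.0742·22.62·0.79229/0.32496 = 4.092 rad/s.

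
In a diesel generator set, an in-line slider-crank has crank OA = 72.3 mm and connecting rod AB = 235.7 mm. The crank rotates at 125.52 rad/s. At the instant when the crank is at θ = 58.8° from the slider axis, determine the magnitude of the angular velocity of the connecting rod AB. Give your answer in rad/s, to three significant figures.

20.7

ω = 125.5 rad/s
The rod makes angle φ with the slider axis where L sinφ = r sinθ; differentiating, L cosφ·φ̇ = r ω cosθ.
L cosφ = √(L² − r² sin²θ) = 0.22744 m.
|ω_rod| = r ω |cosθ| / √(L² − r² sin²θ) = 0.0723·125.5·0.51803/0.22744 = 20.67 rad/s.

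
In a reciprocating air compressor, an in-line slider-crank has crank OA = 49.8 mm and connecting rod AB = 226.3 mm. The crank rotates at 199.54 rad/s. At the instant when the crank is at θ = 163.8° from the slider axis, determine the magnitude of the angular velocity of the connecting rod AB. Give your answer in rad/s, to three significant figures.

42.2

ω = 199.5 rad/s
The rod makes angle φ with the slider axis where L sinφ = r sinθ; differentiating, L cosφ·φ̇ = r ω cosθ.
L cosφ = √(L² − r² sin²θ) = 0.22587 m.
|ω_rod| = r ω |cosθ| / √(L² − r² sin²θ) = 0.0498·199.5·0.96029/0.22587 = 42.247 rad/s.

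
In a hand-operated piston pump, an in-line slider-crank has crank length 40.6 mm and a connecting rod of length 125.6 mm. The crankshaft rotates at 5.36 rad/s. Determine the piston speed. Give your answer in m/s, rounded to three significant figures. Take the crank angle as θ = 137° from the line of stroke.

ω = 5.36 rad/s
For an in-line slider-crank, x = r cosθ + √(L² − r² sin²θ), so v = −rω sinθ·[1 + r cosθ/√(L² − r² sin²θ)].
With r = 0.0406 m, L = 0.1256 m, θ = 137°: √(L² − r² sin²θ) = 0.12251 m.
v = −0.0406·5.36·0.68200·[1 + 0.0406·-0.73135/0.12251] = -0.11244 m/s.
|v| = 0.11244 m/s.

0.112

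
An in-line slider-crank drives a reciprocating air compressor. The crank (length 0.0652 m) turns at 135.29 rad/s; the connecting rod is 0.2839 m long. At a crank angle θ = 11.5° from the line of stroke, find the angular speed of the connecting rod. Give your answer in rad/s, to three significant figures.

ω = 135.3 rad/s
The rod makes angle φ with the slider axis where L sinφ = r sinθ; differentiating, L cosφ·φ̇ = r ω cosθ.
L cosφ = √(L² − r² sin²θ) = 0.2836 m.
|ω_rod| = r ω |cosθ| / √(L² − r² sin²θ) = 0.0652·135.3·0.97992/0.2836 = 30.479 rad/s.

30.5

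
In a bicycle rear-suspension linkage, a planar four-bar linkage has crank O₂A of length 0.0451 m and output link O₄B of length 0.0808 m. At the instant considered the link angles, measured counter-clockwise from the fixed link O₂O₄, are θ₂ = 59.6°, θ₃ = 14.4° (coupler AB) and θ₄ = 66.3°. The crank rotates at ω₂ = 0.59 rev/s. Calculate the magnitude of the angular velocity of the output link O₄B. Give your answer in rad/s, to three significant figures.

ω₂ = 3.707 rad/s (from 0.59 rev/s).
Differentiating the loop-closure r₂e^{iθ₂}+r₃e^{iθ₃}=r₁+r₄e^{iθ₄} gives r₂ω₂e^{iθ₂}+r₃ω₃e^{iθ₃}=r₄ω₄e^{iθ₄}.
Eliminating the other unknown: ω₄ = r₂ω₂ sin(θ₂−θ₃) / [r₄ sin(θ₄−θ₃)].
Numerator sine = +0.70957; denominator sine = +0.78694.
Result = 0.0451·3.707·(+0.70957) / (0.0808·(+0.78694)) = +1.8658 rad/s; magnitude 1.8658 rad/s.

1.87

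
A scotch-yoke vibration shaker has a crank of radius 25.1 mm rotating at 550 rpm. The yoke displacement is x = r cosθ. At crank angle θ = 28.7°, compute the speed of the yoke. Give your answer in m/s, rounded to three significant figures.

0.694

ω = 57.6 rad/s (from 550 rpm).
x = r cosθ ⇒ ẋ = −rω sinθ.
|v| = rω|sinθ| = 0.0251·57.6·|sin 28.7°| = 0.69424 m/s.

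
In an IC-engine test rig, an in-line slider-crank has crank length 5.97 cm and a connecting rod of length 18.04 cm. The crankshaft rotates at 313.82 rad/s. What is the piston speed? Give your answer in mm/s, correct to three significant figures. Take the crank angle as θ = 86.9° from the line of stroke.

ω = 313.8 rad/s
For an in-line slider-crank, x = r cosθ + √(L² − r² sin²θ), so v = −rω sinθ·[1 + r cosθ/√(L² − r² sin²θ)].
With r = 0.0597 m, L = 0.1804 m, θ = 86.9°: √(L² − r² sin²θ) = 0.17027 m.
v = −0.0597·313.8·0.99854·[1 + 0.0597·0.05408/0.17027] = -19.062 m/s.
|v| = 19.062 m/s = 19062 mm/s.

19100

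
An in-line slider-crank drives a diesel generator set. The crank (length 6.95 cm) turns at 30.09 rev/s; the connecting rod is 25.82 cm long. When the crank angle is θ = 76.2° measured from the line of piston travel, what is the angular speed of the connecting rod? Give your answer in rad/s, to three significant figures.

12.6

ω = 189.1 rad/s (converted from 30.09 rev/s).
The rod makes angle φ with the slider axis where L sinφ = r sinθ; differentiating, L cosφ·φ̇ = r ω cosθ.
L cosφ = √(L² − r² sin²θ) = 0.24922 m.
|ω_rod| = r ω |cosθ| / √(L² − r² sin²θ) = 0.0695·189.1·0.23853/0.24922 = 12.576 rad/s.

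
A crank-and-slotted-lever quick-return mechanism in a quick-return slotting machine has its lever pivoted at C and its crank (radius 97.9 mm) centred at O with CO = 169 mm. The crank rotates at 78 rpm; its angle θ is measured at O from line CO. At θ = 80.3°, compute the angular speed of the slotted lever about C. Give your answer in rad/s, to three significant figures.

2.31

ω = 8.168 rad/s (from 78 rpm).
Crank pin A relative to C: A = (d + r cosθ, r sinθ); lever angle φ = atan2(r sinθ, d + r cosθ).
Differentiating tanφ: φ̇ = rω(d cosθ + r)/(d² + r² + 2dr cosθ).
d² + r² + 2dr cosθ = |CA|² = 0.0437208 m²;  d cosθ + r = +0.12637 m.
|ω_lever| = |0.0979·8.168·+0.12637| / 0.0437208 = 2.3114 rad/s.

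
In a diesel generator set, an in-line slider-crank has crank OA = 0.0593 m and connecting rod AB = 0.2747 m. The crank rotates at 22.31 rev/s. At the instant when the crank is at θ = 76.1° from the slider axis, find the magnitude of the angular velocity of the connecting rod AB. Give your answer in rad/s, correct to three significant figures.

ω = 140.2 rad/s (converted from 22.31 rev/s).
The rod makes angle φ with the slider axis where L sinφ = r sinθ; differentiating, L cosφ·φ̇ = r ω cosθ.
L cosφ = √(L² − r² sin²θ) = 0.2686 m.
|ω_rod| = r ω |cosθ| / √(L² − r² sin²θ) = 0.0593·140.2·0.24023/0.2686 = 7.4345 rad/s.

7.43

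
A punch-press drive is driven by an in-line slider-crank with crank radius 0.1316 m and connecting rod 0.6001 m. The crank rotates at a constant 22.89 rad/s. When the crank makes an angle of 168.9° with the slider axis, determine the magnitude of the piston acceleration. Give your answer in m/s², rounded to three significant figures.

ω = 22.89 rad/s
x(θ) = r cosθ + √(L² − r² sin²θ); with ω constant, a = ω²·d²x/dθ².
d²x/dθ² = −r cosθ − r²(cos2θ)/√u − r⁴ sin²2θ/(4u^{3/2}),  u = L² − r² sin²θ = 0.359478 m².
Substituting r = 0.1316 m, L = 0.6001 m, θ = 168.9°: d²x/dθ² = +0.10234 m.
a = ω²·d²x/dθ² = (22.89)²·(+0.10234) = +53.624 m/s²;  |a| = 53.624 m/s².

53.6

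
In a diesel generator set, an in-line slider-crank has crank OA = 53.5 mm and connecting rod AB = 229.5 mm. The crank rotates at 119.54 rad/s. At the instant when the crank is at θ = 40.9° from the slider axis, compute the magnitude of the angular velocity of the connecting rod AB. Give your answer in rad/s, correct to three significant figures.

21.3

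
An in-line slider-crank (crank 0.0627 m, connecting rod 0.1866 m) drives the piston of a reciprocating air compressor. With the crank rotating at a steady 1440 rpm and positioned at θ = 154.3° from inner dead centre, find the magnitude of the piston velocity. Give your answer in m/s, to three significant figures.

2.85

ω = 2π·1440/60 = 150.8 rad/s
For an in-line slider-crank, x = r cosθ + √(L² − r² sin²θ), so v = −rω sinθ·[1 + r cosθ/√(L² − r² sin²θ)].
With r = 0.0627 m, L = 0.1866 m, θ = 154.3°: √(L² − r² sin²θ) = 0.18461 m.
v = −0.0627·150.8·0.43366·[1 + 0.0627·-0.90108/0.18461] = -2.8454 m/s.
|v| = 2.8454 m/s.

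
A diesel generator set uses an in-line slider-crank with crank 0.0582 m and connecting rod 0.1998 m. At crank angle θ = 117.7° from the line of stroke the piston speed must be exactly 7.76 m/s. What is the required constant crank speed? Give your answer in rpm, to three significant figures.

1670

For an in-line slider-crank, |v_piston| = rω|sinθ|·[1 + r cosθ/√(L² − r² sin²θ)].
With r = 0.0582 m, L = 0.1998 m, θ = 117.7°: the bracketed kinematic factor |dx/dθ| = 0.044308 m.
ω = v/|dx/dθ| = 7.76/0.044308 = 175.14 rad/s.
N = 60ω/(2π) = 1672.4 rpm.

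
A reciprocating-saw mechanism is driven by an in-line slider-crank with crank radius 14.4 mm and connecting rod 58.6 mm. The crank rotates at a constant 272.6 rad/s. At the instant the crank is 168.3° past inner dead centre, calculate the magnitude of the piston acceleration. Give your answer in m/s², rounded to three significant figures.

806

ω = 272.6 rad/s
x(θ) = r cosθ + √(L² − r² sin²θ); with ω constant, a = ω²·d²x/dθ².
d²x/dθ² = −r cosθ − r²(cos2θ)/√u − r⁴ sin²2θ/(4u^{3/2}),  u = L² − r² sin²θ = 0.00342543 m².
Substituting r = 0.0144 m, L = 0.0586 m, θ = 168.3°: d²x/dθ² = +0.010841 m.
a = ω²·d²x/dθ² = (272.6)²·(+0.010841) = +805.59 m/s²;  |a| = 805.59 m/s².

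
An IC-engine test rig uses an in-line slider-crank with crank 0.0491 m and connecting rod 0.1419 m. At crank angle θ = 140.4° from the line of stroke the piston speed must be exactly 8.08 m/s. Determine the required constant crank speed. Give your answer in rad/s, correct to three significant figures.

For an in-line slider-crank, |v_piston| = rω|sinθ|·[1 + r cosθ/√(L² − r² sin²θ)].
With r = 0.0491 m, L = 0.1419 m, θ = 140.4°: the bracketed kinematic factor |dx/dθ| = 0.022743 m.
ω = v/|dx/dθ| = 8.08/0.022743 = 355.28 rad/s.

355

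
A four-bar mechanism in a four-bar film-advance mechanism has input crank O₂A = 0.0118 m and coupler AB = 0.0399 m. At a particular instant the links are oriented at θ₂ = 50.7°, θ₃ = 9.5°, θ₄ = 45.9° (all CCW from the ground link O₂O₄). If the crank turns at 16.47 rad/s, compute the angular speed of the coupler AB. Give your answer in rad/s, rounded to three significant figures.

0.687

ω₂ = 16.47 rad/s
Differentiating the loop-closure r₂e^{iθ₂}+r₃e^{iθ₃}=r₁+r₄e^{iθ₄} gives r₂ω₂e^{iθ₂}+r₃ω₃e^{iθ₃}=r₄ω₄e^{iθ₄}.
Eliminating the other unknown: ω₃ = r₂ω₂ sin(θ₄−θ₂) / [r₃ sin(θ₃−θ₄)].
Numerator sine = -0.08368; denominator sine = -0.59342.
Result = 0.0118·16.47·(-0.08368) / (0.0399·(-0.59342)) = +0.68683 rad/s; magnitude 0.68683 rad/s.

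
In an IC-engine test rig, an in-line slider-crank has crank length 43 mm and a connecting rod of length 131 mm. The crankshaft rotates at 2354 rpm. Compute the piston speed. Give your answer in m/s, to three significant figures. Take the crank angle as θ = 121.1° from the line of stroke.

ω = 2π·2354/60 = 246.5 rad/s
For an in-line slider-crank, x = r cosθ + √(L² − r² sin²θ), so v = −rω sinθ·[1 + r cosθ/√(L² − r² sin²θ)].
With r = 0.043 m, L = 0.131 m, θ = 121.1°: √(L² − r² sin²θ) = 0.12572 m.
v = −0.043·246.5·0.85627·[1 + 0.043·-0.51653/0.12572] = -7.4728 m/s.
|v| = 7.4728 m/s.

7.47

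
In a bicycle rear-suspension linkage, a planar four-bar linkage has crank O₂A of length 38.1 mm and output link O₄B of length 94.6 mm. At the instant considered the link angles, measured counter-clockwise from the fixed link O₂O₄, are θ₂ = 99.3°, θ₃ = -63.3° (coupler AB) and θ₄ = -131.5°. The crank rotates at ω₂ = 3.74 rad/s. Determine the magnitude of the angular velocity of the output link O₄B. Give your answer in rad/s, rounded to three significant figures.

ω₂ = 3.74 rad/s
Differentiating the loop-closure r₂e^{iθ₂}+r₃e^{iθ₃}=r₁+r₄e^{iθ₄} gives r₂ω₂e^{iθ₂}+r₃ω₃e^{iθ₃}=r₄ω₄e^{iθ₄}.
Eliminating the other unknown: ω₄ = r₂ω₂ sin(θ₂−θ₃) / [r₄ sin(θ₄−θ₃)].
Numerator sine = +0.29904; denominator sine = -0.92849.
Result = 0.0381·3.74·(+0.29904) / (0.0946·(-0.92849)) = -0.48513 rad/s; magnitude 0.48513 rad/s.

0.485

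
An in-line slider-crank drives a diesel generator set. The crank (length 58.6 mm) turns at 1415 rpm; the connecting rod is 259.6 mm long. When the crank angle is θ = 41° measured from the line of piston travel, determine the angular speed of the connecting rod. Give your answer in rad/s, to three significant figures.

ω = 148.2 rad/s (converted from 1415 rpm).
The rod makes angle φ with the slider axis where L sinφ = r sinθ; differentiating, L cosφ·φ̇ = r ω cosθ.
L cosφ = √(L² − r² sin²θ) = 0.25674 m.
|ω_rod| = r ω |cosθ| / √(L² − r² sin²θ) = 0.0586·148.2·0.75471/0.25674 = 25.525 rad/s.

25.5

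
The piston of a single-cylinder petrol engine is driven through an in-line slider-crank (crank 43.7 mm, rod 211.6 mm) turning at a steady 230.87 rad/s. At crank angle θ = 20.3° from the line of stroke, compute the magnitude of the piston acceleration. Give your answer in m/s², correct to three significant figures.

2550

ω = 230.9 rad/s
x(θ) = r cosθ + √(L² − r² sin²θ); with ω constant, a = ω²·d²x/dθ².
d²x/dθ² = −r cosθ − r²(cos2θ)/√u − r⁴ sin²2θ/(4u^{3/2}),  u = L² − r² sin²θ = 0.0445447 m².
Substituting r = 0.0437 m, L = 0.2116 m, θ = 20.3°: d²x/dθ² = -0.047897 m.
a = ω²·d²x/dθ² = (230.9)²·(-0.047897) = -2553 m/s²;  |a| = 2553 m/s².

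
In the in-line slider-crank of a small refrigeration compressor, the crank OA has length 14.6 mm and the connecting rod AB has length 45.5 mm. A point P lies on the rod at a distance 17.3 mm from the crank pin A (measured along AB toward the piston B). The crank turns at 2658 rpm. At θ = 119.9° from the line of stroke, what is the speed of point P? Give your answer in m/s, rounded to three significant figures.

ω = 278.3 rad/s.  Crank-pin speed |V_A| = rω = 4.0638 m/s, perpendicular to OA.
Rod angle: sinφ = −(r/L) sinθ ⇒ φ = -16.151°; ω_rod = −rω cosθ/√(L²−r²sin²θ) = +46.352 rad/s.
V_P = V_A + ω_rod × AP, with AP = 0.0173 m along the rod.
Components: V_Px = −rω sinθ − a·ω_rod·sinφ = -3.2999 m/s;  V_Py = rω cosθ + a·ω_rod·cosφ = -1.2555 m/s.
|V_P| = √(V_Px² + V_Py²) = 3.5307 m/s.

3.53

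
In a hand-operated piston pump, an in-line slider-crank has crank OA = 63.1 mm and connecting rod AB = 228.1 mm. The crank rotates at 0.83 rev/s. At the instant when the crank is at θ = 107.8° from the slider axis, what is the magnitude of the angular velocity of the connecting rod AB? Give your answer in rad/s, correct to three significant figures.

0.457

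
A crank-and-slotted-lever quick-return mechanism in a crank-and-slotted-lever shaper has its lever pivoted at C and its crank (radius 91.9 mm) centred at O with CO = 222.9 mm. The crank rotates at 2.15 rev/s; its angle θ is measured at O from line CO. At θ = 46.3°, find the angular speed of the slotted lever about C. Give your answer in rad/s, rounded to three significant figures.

ω = 13.51 rad/s (from 2.15 rev/s).
Crank pin A relative to C: A = (d + r cosθ, r sinθ); lever angle φ = atan2(r sinθ, d + r cosθ).
Differentiating tanφ: φ̇ = rω(d cosθ + r)/(d² + r² + 2dr cosθ).
d² + r² + 2dr cosθ = |CA|² = 0.0864348 m²;  d cosθ + r = +0.2459 m.
|ω_lever| = |0.0919·13.51·+0.2459| / 0.0864348 = 3.5318 rad/s.

3.53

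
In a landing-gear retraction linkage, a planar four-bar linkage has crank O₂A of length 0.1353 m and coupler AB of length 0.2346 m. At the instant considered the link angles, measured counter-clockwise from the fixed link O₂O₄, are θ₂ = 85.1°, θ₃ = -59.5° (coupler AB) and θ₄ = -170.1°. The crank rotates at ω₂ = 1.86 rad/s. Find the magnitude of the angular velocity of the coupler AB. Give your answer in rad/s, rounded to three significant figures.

ω₂ = 1.86 rad/s
Differentiating the loop-closure r₂e^{iθ₂}+r₃e^{iθ₃}=r₁+r₄e^{iθ₄} gives r₂ω₂e^{iθ₂}+r₃ω₃e^{iθ₃}=r₄ω₄e^{iθ₄}.
Eliminating the other unknown: ω₃ = r₂ω₂ sin(θ₄−θ₂) / [r₃ sin(θ₃−θ₄)].
Numerator sine = +0.96682; denominator sine = +0.93606.
Result = 0.1353·1.86·(+0.96682) / (0.2346·(+0.93606)) = +1.108 rad/s; magnitude 1.108 rad/s.

1.11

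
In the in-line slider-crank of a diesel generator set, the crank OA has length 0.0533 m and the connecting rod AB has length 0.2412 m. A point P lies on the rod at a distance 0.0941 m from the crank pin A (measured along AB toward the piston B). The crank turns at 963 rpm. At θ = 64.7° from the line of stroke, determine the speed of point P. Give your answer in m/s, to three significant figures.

ω = 100.8 rad/s.  Crank-pin speed |V_A| = rω = 5.375 m/s, perpendicular to OA.
Rod angle: sinφ = −(r/L) sinθ ⇒ φ = -11.524°; ω_rod = −rω cosθ/√(L²−r²sin²θ) = -9.7194 rad/s.
V_P = V_A + ω_rod × AP, with AP = 0.0941 m along the rod.
Components: V_Px = −rω sinθ − a·ω_rod·sinφ = -5.0422 m/s;  V_Py = rω cosθ + a·ω_rod·cosφ = +1.4009 m/s.
|V_P| = √(V_Px² + V_Py²) = 5.2332 m/s.

5.23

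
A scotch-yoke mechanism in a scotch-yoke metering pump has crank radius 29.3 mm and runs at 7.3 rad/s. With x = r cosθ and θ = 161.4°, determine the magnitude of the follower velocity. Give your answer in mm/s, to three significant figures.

68.2

ω = 7.3 rad/s
x = r cosθ ⇒ ẋ = −rω sinθ.
|v| = rω|sinθ| = 0.0293·7.3·|sin 161.4°| = 0.068222 m/s = 68.222 mm/s.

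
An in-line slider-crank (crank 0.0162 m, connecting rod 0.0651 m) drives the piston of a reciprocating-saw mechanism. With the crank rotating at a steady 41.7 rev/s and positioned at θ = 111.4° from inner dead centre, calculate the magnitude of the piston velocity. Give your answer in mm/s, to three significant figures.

ω = 2π·41.7 = 262 rad/s
For an in-line slider-crank, x = r cosθ + √(L² − r² sin²θ), so v = −rω sinθ·[1 + r cosθ/√(L² − r² sin²θ)].
With r = 0.0162 m, L = 0.0651 m, θ = 111.4°: √(L² − r² sin²θ) = 0.063329 m.
v = −0.0162·262·0.93106·[1 + 0.0162·-0.36488/0.063329] = -3.583 m/s.
|v| = 3.583 m/s = 3583 mm/s.

3580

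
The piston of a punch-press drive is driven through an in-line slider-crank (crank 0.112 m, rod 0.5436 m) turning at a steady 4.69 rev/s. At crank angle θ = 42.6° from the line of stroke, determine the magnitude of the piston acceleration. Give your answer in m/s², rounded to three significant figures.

ω = 2π·4.69 = 29.47 rad/s
x(θ) = r cosθ + √(L² − r² sin²θ); with ω constant, a = ω²·d²x/dθ².
d²x/dθ² = −r cosθ − r²(cos2θ)/√u − r⁴ sin²2θ/(4u^{3/2}),  u = L² − r² sin²θ = 0.289754 m².
Substituting r = 0.112 m, L = 0.5436 m, θ = 42.6°: d²x/dθ² = -0.084643 m.
a = ω²·d²x/dθ² = (29.47)²·(-0.084643) = -73.502 m/s²;  |a| = 73.502 m/s².

73.5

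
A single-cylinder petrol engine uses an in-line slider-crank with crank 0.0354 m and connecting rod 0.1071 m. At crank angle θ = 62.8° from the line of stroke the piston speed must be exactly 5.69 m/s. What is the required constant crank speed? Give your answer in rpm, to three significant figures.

For an in-line slider-crank, |v_piston| = rω|sinθ|·[1 + r cosθ/√(L² − r² sin²θ)].
With r = 0.0354 m, L = 0.1071 m, θ = 62.8°: the bracketed kinematic factor |dx/dθ| = 0.036462 m.
ω = v/|dx/dθ| = 5.69/0.036462 = 156.05 rad/s.
N = 60ω/(2π) = 1490.2 rpm.

1490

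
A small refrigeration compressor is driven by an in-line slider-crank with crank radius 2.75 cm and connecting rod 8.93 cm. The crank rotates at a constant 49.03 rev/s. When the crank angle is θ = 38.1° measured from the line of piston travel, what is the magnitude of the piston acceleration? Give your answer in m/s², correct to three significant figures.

ω = 2π·49 = 308.1 rad/s
x(θ) = r cosθ + √(L² − r² sin²θ); with ω constant, a = ω²·d²x/dθ².
d²x/dθ² = −r cosθ − r²(cos2θ)/√u − r⁴ sin²2θ/(4u^{3/2}),  u = L² − r² sin²θ = 0.00768656 m².
Substituting r = 0.0275 m, L = 0.0893 m, θ = 38.1°: d²x/dθ² = -0.023898 m.
a = ω²·d²x/dθ² = (308.1)²·(-0.023898) = -2268 m/s²;  |a| = 2268 m/s².

2270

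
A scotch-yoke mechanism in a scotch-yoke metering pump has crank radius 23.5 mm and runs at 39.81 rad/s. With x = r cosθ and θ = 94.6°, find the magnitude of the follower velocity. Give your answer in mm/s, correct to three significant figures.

933

ω = 39.81 rad/s
x = r cosθ ⇒ ẋ = −rω sinθ.
|v| = rω|sinθ| = 0.0235·39.81·|sin 94.6°| = 0.93252 m/s = 932.52 mm/s.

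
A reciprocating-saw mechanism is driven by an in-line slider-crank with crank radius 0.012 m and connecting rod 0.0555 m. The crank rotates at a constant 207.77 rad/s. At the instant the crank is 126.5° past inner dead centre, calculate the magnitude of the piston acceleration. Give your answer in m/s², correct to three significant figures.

340

ω = 207.8 rad/s
x(θ) = r cosθ + √(L² − r² sin²θ); with ω constant, a = ω²·d²x/dθ².
d²x/dθ² = −r cosθ − r²(cos2θ)/√u − r⁴ sin²2θ/(4u^{3/2}),  u = L² − r² sin²θ = 0.0029872 m².
Substituting r = 0.012 m, L = 0.0555 m, θ = 126.5°: d²x/dθ² = +0.0078791 m.
a = ω²·d²x/dθ² = (207.8)²·(+0.0078791) = +340.13 m/s²;  |a| = 340.13 m/s².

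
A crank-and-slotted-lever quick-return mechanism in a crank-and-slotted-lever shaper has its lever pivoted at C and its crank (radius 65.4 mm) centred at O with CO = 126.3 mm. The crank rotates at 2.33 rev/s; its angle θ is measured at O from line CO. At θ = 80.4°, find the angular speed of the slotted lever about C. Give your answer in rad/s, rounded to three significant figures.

3.60

ω = 14.64 rad/s (from 2.33 rev/s).
Crank pin A relative to C: A = (d + r cosθ, r sinθ); lever angle φ = atan2(r sinθ, d + r cosθ).
Differentiating tanφ: φ̇ = rω(d cosθ + r)/(d² + r² + 2dr cosθ).
d² + r² + 2dr cosθ = |CA|² = 0.0229839 m²;  d cosθ + r = +0.086463 m.
|ω_lever| = |0.0654·14.64·+0.086463| / 0.0229839 = 3.6018 rad/s.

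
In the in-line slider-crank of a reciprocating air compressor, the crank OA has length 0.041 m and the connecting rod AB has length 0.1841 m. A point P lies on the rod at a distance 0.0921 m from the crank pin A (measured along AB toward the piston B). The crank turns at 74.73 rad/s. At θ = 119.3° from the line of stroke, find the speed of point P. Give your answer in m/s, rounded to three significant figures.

2.63

ω = 74.73 rad/s.  Crank-pin speed |V_A| = rω = 3.0639 m/s, perpendicular to OA.
Rod angle: sinφ = −(r/L) sinθ ⇒ φ = -11.199°; ω_rod = −rω cosθ/√(L²−r²sin²θ) = +8.3028 rad/s.
V_P = V_A + ω_rod × AP, with AP = 0.0921 m along the rod.
Components: V_Px = −rω sinθ − a·ω_rod·sinφ = -2.5234 m/s;  V_Py = rω cosθ + a·ω_rod·cosφ = -0.74931 m/s.
|V_P| = √(V_Px² + V_Py²) = 2.6323 m/s.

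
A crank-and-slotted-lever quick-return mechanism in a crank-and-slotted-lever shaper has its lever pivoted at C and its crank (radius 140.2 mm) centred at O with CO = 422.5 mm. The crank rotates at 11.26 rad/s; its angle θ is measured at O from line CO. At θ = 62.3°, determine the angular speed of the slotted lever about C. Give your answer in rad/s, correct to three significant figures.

2.10

ω = 11.26 rad/s
Crank pin A relative to C: A = (d + r cosθ, r sinθ); lever angle φ = atan2(r sinθ, d + r cosθ).
Differentiating tanφ: φ̇ = rω(d cosθ + r)/(d² + r² + 2dr cosθ).
d² + r² + 2dr cosθ = |CA|² = 0.253232 m²;  d cosθ + r = +0.3366 m.
|ω_lever| = |0.1402·11.26·+0.3366| / 0.253232 = 2.0983 rad/s.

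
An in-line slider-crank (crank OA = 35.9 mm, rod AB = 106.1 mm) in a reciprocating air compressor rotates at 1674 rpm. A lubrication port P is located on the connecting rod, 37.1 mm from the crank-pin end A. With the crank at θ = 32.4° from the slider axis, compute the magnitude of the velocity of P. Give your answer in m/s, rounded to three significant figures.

ω = 175.3 rad/s.  Crank-pin speed |V_A| = rω = 6.2933 m/s, perpendicular to OA.
Rod angle: sinφ = −(r/L) sinθ ⇒ φ = -10.446°; ω_rod = −rω cosθ/√(L²−r²sin²θ) = -50.925 rad/s.
V_P = V_A + ω_rod × AP, with AP = 0.0371 m along the rod.
Components: V_Px = −rω sinθ − a·ω_rod·sinφ = -3.7147 m/s;  V_Py = rω cosθ + a·ω_rod·cosφ = +3.4556 m/s.
|V_P| = √(V_Px² + V_Py²) = 5.0734 m/s.

5.07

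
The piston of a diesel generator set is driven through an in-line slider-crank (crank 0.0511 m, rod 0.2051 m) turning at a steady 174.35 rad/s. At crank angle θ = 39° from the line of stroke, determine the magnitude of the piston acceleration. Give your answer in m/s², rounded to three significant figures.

ω = 174.3 rad/s
x(θ) = r cosθ + √(L² − r² sin²θ); with ω constant, a = ω²·d²x/dθ².
d²x/dθ² = −r cosθ − r²(cos2θ)/√u − r⁴ sin²2θ/(4u^{3/2}),  u = L² − r² sin²θ = 0.0410319 m².
Substituting r = 0.0511 m, L = 0.2051 m, θ = 39°: d²x/dθ² = -0.042589 m.
a = ω²·d²x/dθ² = (174.3)²·(-0.042589) = -1294.6 m/s²;  |a| = 1294.6 m/s².

1290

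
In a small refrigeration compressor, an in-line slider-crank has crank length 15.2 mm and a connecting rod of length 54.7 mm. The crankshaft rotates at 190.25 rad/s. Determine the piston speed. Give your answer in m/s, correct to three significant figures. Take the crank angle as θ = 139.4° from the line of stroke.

1.48

ω = 190.2 rad/s
For an in-line slider-crank, x = r cosθ + √(L² − r² sin²θ), so v = −rω sinθ·[1 + r cosθ/√(L² − r² sin²θ)].
With r = 0.0152 m, L = 0.0547 m, θ = 139.4°: √(L² − r² sin²θ) = 0.053798 m.
v = −0.0152·190.2·0.65077·[1 + 0.0152·-0.75927/0.053798] = -1.4782 m/s.
|v| = 1.4782 m/s.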